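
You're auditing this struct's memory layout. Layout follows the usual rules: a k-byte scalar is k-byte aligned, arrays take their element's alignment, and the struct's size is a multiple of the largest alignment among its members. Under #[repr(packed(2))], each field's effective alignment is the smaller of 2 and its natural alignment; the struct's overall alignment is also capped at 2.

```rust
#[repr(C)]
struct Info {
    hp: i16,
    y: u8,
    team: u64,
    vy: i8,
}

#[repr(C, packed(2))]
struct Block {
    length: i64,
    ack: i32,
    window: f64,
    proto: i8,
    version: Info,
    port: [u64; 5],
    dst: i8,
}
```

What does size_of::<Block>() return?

Info: @0: hp [2B, align 2] → 2; @2: y [1B, align 1] → 3; +5 pad (align 8); @8: team [8B, align 8] → 16; @16: vy [1B, align 1] → 17; +7 tail pad (align 8); size 24, align 8
@0: length [8B, align 2] → 8
@8: ack [4B, align 2] → 12
@12: window [8B, align 2] → 20
@20: proto [1B, align 1] → 21
+1 pad (align 2)
@22: version [24B, align 2] → 46
@46: port [40B, align 2] → 86
@86: dst [1B, align 1] → 87
+1 tail pad (align 2)
size 88, align 2

88 bytes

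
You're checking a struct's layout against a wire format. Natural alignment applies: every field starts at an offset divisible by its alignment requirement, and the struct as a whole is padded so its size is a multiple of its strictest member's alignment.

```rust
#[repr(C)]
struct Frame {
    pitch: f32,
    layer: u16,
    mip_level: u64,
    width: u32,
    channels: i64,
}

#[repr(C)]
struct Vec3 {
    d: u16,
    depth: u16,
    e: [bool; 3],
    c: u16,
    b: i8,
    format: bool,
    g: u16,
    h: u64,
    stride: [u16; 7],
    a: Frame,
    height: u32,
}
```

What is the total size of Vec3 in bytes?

Frame: 0..4  pitch  (4B, 4-aligned); 4..6  layer  (2B, 2-aligned); 6..8  -- padding (2B); 8..16  mip_level  (8B, 8-aligned); 16..20  width  (4B, 4-aligned); 20..24  -- padding (4B); 24..32  channels  (8B, 8-aligned); sizeof = 32, alignof = 8
0..2  d  (2B, 2-aligned)
2..4  depth  (2B, 2-aligned)
4..7  e  (3B, 1-aligned)
7..8  -- padding (1B)
8..10  c  (2B, 2-aligned)
10..11  b  (1B, 1-aligned)
11..12  format  (1B, 1-aligned)
12..14  g  (2B, 2-aligned)
14..16  -- padding (2B)
16..24  h  (8B, 8-aligned)
24..38  stride  (14B, 2-aligned)
38..40  -- padding (2B)
40..72  a  (32B, 8-aligned)
72..76  height  (4B, 4-aligned)
76..80  -- tail padding (4B)
sizeof = 80, alignof = 8

80 bytes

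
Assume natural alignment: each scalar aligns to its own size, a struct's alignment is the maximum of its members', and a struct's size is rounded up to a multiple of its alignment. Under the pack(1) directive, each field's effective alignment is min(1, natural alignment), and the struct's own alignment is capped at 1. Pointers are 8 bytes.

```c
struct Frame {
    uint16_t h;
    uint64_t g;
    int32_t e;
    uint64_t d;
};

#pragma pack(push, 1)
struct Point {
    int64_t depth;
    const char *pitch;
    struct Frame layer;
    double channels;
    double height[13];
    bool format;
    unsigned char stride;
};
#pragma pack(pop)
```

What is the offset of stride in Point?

Frame: h at 0 (size 2, align 2) → ends 2; pad 6 to align 8 for g; g at 8 (size 8, align 8) → ends 16; e at 16 (size 4, align 4) → ends 20; pad 4 to align 8 for d; d at 24 (size 8, align 8) → ends 32; total 32 bytes, alignment 8
depth at 0 (size 8, align 1) → ends 8
pitch at 8 (size 8, align 1) → ends 16
layer at 16 (size 32, align 1) → ends 48
channels at 48 (size 8, align 1) → ends 56
height at 56 (size 104, align 1) → ends 160
format at 160 (size 1, align 1) → ends 161
stride at 161 (size 1, align 1) → ends 162

161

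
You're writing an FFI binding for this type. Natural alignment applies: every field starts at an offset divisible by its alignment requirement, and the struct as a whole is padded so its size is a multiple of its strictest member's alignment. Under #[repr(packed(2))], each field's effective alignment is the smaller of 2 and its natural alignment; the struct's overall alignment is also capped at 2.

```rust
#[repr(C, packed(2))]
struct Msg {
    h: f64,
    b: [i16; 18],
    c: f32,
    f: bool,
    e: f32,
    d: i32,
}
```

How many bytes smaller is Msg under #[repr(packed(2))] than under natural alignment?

6

natural layout:
  h at 0 (size 8, align 8) → ends 8
  b at 8 (size 36, align 2) → ends 44
  c at 44 (size 4, align 4) → ends 48
  f at 48 (size 1, align 1) → ends 49
  pad 3 to align 4 for e
  e at 52 (size 4, align 4) → ends 56
  d at 56 (size 4, align 4) → ends 60
  tail pad 4 to reach multiple of 8
  total 64 bytes, alignment 8
packed(2) layout:
  h at 0 (size 8, align 2) → ends 8
  b at 8 (size 36, align 2) → ends 44
  c at 44 (size 4, align 2) → ends 48
  f at 48 (size 1, align 1) → ends 49
  pad 1 to align 2 for e
  e at 50 (size 4, align 2) → ends 54
  d at 54 (size 4, align 2) → ends 58
  total 58 bytes, alignment 2
64 − 58 = 6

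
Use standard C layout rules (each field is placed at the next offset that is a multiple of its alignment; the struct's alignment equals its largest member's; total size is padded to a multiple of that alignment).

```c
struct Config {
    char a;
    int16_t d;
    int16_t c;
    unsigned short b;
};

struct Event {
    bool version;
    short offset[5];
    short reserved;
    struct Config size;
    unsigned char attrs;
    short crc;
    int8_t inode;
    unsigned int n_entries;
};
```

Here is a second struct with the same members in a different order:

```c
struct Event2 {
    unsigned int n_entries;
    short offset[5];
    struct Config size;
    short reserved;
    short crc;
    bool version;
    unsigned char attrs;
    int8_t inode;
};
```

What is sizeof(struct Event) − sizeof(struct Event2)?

0

Config: 0..1  a  (1B, 1-aligned); 1..2  -- padding (1B); 2..4  d  (2B, 2-aligned); 4..6  c  (2B, 2-aligned); 6..8  b  (2B, 2-aligned); sizeof = 8, alignof = 2
0..1  version  (1B, 1-aligned)
1..2  -- padding (1B)
2..12  offset  (10B, 2-aligned)
12..14  reserved  (2B, 2-aligned)
14..22  size  (8B, 2-aligned)
22..23  attrs  (1B, 1-aligned)
23..24  -- padding (1B)
24..26  crc  (2B, 2-aligned)
26..27  inode  (1B, 1-aligned)
27..28  -- padding (1B)
28..32  n_entries  (4B, 4-aligned)
sizeof = 32, alignof = 4
— Event2 —
0..4  n_entries  (4B, 4-aligned)
4..14  offset  (10B, 2-aligned)
14..22  size  (8B, 2-aligned)
22..24  reserved  (2B, 2-aligned)
24..26  crc  (2B, 2-aligned)
26..27  version  (1B, 1-aligned)
27..28  attrs  (1B, 1-aligned)
28..29  inode  (1B, 1-aligned)
29..32  -- tail padding (3B)
sizeof = 32, alignof = 4
32 − 32 = 0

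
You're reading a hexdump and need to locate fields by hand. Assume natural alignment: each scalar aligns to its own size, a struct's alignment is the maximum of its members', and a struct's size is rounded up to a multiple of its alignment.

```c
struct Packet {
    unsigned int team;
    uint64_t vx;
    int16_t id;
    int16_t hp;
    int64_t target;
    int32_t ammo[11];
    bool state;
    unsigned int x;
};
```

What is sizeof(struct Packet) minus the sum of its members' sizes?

15

team at 0 (size 4, align 4) → ends 4
pad 4 to align 8 for vx
vx at 8 (size 8, align 8) → ends 16
id at 16 (size 2, align 2) → ends 18
hp at 18 (size 2, align 2) → ends 20
pad 4 to align 8 for target
target at 24 (size 8, align 8) → ends 32
ammo at 32 (size 44, align 4) → ends 76
state at 76 (size 1, align 1) → ends 77
pad 3 to align 4 for x
x at 80 (size 4, align 4) → ends 84
tail pad 4 to reach multiple of 8
total 88 bytes, alignment 8
data bytes 73, size 88 → padding 15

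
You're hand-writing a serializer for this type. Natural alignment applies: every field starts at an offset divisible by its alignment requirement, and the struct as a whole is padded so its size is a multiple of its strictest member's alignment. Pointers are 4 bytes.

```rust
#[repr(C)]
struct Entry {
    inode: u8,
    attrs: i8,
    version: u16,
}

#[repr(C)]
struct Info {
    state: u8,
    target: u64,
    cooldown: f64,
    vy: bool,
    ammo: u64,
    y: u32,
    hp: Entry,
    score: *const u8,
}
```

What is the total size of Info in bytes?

56 bytes

Entry: @0: inode [1B, align 1] → 1; @1: attrs [1B, align 1] → 2; @2: version [2B, align 2] → 4; size 4, align 2
@0: state [1B, align 1] → 1
+7 pad (align 8)
@8: target [8B, align 8] → 16
@16: cooldown [8B, align 8] → 24
@24: vy [1B, align 1] → 25
+7 pad (align 8)
@32: ammo [8B, align 8] → 40
@40: y [4B, align 4] → 44
@44: hp [4B, align 2] → 48
@48: score [4B, align 4] → 52
+4 tail pad (align 8)
size 56, align 8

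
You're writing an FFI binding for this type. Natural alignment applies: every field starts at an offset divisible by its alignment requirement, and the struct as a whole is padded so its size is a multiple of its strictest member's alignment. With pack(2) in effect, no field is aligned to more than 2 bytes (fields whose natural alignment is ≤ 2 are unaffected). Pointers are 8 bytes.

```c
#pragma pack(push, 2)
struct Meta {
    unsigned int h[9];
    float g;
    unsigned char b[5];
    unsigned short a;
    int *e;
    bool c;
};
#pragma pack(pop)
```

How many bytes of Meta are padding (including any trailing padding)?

2

h at 0 (size 36, align 2) → ends 36
g at 36 (size 4, align 2) → ends 40
b at 40 (size 5, align 1) → ends 45
pad 1 to align 2 for a
a at 46 (size 2, align 2) → ends 48
e at 48 (size 8, align 2) → ends 56
c at 56 (size 1, align 1) → ends 57
tail pad 1 to reach multiple of 2
total 58 bytes, alignment 2
data bytes 56, size 58 → padding 2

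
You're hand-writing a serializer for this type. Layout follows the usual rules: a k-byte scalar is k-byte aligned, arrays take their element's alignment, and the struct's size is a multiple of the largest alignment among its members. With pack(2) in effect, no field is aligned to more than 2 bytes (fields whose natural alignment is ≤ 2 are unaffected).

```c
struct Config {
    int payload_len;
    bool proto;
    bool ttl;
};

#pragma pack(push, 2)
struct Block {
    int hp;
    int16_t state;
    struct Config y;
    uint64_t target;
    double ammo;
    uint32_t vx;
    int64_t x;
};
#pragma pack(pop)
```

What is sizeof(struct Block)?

42

Config: @0: payload_len [4B, align 4] → 4; @4: proto [1B, align 1] → 5; @5: ttl [1B, align 1] → 6; +2 tail pad (align 4); size 8, align 4
@0: hp [4B, align 2] → 4
@4: state [2B, align 2] → 6
@6: y [8B, align 2] → 14
@14: target [8B, align 2] → 22
@22: ammo [8B, align 2] → 30
@30: vx [4B, align 2] → 34
@34: x [8B, align 2] → 42
size 42, align 2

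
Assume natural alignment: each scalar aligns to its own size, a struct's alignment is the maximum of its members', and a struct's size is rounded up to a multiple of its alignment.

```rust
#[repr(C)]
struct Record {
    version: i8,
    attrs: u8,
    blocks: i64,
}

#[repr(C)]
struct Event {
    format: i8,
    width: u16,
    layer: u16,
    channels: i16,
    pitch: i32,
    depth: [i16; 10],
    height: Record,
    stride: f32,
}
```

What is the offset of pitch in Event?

8

Record: 0..1  version  (1B, 1-aligned); 1..2  attrs  (1B, 1-aligned); 2..8  -- padding (6B); 8..16  blocks  (8B, 8-aligned); sizeof = 16, alignof = 8
0..1  format  (1B, 1-aligned)
1..2  -- padding (1B)
2..4  width  (2B, 2-aligned)
4..6  layer  (2B, 2-aligned)
6..8  channels  (2B, 2-aligned)
8..12  pitch  (4B, 4-aligned)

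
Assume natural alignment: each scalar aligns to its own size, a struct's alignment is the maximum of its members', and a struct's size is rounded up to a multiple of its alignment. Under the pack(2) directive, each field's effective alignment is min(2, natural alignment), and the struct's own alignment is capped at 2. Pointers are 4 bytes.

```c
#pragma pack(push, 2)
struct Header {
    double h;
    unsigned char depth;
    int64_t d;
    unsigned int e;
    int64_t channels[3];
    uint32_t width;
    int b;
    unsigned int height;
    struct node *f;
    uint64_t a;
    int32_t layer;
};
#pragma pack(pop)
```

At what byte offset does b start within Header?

h at 0 (size 8, align 2) → ends 8
depth at 8 (size 1, align 1) → ends 9
pad 1 to align 2 for d
d at 10 (size 8, align 2) → ends 18
e at 18 (size 4, align 2) → ends 22
channels at 22 (size 24, align 2) → ends 46
width at 46 (size 4, align 2) → ends 50
b at 50 (size 4, align 2) → ends 54

50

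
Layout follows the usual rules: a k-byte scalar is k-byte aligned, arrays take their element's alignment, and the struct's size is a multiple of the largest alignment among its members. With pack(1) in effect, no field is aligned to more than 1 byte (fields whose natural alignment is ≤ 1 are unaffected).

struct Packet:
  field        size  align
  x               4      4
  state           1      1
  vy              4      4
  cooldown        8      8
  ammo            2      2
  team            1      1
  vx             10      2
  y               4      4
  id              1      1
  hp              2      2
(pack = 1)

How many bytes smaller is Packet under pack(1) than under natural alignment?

natural layout:
  0..4  x  (4B, 4-aligned)
  4..5  state  (1B, 1-aligned)
  5..8  -- padding (3B)
  8..12  vy  (4B, 4-aligned)
  12..16  -- padding (4B)
  16..24  cooldown  (8B, 8-aligned)
  24..26  ammo  (2B, 2-aligned)
  26..27  team  (1B, 1-aligned)
  27..28  -- padding (1B)
  28..38  vx  (10B, 2-aligned)
  38..40  -- padding (2B)
  40..44  y  (4B, 4-aligned)
  44..45  id  (1B, 1-aligned)
  45..46  -- padding (1B)
  46..48  hp  (2B, 2-aligned)
  sizeof = 48, alignof = 8
packed(1) layout:
  0..4  x  (4B, 1-aligned)
  4..5  state  (1B, 1-aligned)
  5..9  vy  (4B, 1-aligned)
  9..17  cooldown  (8B, 1-aligned)
  17..19  ammo  (2B, 1-aligned)
  19..20  team  (1B, 1-aligned)
  20..30  vx  (10B, 1-aligned)
  30..34  y  (4B, 1-aligned)
  34..35  id  (1B, 1-aligned)
  35..37  hp  (2B, 1-aligned)
  sizeof = 37, alignof = 1
48 − 37 = 11

11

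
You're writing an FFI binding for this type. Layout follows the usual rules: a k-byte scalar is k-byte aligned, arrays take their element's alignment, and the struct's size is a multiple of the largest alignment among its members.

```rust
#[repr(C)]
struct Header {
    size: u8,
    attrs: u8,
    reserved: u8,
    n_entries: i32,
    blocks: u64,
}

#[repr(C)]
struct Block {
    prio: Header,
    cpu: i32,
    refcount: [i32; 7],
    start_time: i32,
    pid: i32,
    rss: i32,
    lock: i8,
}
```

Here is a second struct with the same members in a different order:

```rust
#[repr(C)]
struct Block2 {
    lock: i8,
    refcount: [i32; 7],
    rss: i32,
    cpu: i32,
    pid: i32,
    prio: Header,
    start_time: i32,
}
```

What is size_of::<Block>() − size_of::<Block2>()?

-8

Header: size at 0 (size 1, align 1) → ends 1; attrs at 1 (size 1, align 1) → ends 2; reserved at 2 (size 1, align 1) → ends 3; pad 1 to align 4 for n_entries; n_entries at 4 (size 4, align 4) → ends 8; blocks at 8 (size 8, align 8) → ends 16; total 16 bytes, alignment 8
prio at 0 (size 16, align 8) → ends 16
cpu at 16 (size 4, align 4) → ends 20
refcount at 20 (size 28, align 4) → ends 48
start_time at 48 (size 4, align 4) → ends 52
pid at 52 (size 4, align 4) → ends 56
rss at 56 (size 4, align 4) → ends 60
lock at 60 (size 1, align 1) → ends 61
tail pad 3 to reach multiple of 8
total 64 bytes, alignment 8
— Block2 —
lock at 0 (size 1, align 1) → ends 1
pad 3 to align 4 for refcount
refcount at 4 (size 28, align 4) → ends 32
rss at 32 (size 4, align 4) → ends 36
cpu at 36 (size 4, align 4) → ends 40
pid at 40 (size 4, align 4) → ends 44
pad 4 to align 8 for prio
prio at 48 (size 16, align 8) → ends 64
start_time at 64 (size 4, align 4) → ends 68
tail pad 4 to reach multiple of 8
total 72 bytes, alignment 8
64 − 72 = -8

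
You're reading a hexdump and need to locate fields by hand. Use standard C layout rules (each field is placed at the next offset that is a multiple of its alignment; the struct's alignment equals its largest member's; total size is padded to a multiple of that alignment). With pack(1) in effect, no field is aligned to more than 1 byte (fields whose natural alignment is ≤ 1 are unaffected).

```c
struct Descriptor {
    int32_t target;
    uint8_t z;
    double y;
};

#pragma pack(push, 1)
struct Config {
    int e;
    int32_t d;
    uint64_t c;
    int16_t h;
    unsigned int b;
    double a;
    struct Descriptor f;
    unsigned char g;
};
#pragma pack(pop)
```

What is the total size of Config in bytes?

47

Descriptor: @0: target [4B, align 4] → 4; @4: z [1B, align 1] → 5; +3 pad (align 8); @8: y [8B, align 8] → 16; size 16, align 8
@0: e [4B, align 1] → 4
@4: d [4B, align 1] → 8
@8: c [8B, align 1] → 16
@16: h [2B, align 1] → 18
@18: b [4B, align 1] → 22
@22: a [8B, align 1] → 30
@30: f [16B, align 1] → 46
@46: g [1B, align 1] → 47
size 47, align 1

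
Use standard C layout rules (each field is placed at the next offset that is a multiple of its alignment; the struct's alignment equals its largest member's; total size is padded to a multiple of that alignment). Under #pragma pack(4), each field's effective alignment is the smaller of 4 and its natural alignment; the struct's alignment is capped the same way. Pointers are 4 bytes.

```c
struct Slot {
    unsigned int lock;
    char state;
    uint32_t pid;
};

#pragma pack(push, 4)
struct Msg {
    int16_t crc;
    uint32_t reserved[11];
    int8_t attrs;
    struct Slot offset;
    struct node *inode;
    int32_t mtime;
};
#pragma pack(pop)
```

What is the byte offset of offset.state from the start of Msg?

56

Slot: @0: lock [4B, align 4] → 4; @4: state [1B, align 1] → 5; +3 pad (align 4); @8: pid [4B, align 4] → 12; size 12, align 4
@0: crc [2B, align 2] → 2
+2 pad (align 4)
@4: reserved [44B, align 4] → 48
@48: attrs [1B, align 1] → 49
+3 pad (align 4)
@52: offset [12B, align 4] → 64
within Slot: state at 4
52 + 4 = 56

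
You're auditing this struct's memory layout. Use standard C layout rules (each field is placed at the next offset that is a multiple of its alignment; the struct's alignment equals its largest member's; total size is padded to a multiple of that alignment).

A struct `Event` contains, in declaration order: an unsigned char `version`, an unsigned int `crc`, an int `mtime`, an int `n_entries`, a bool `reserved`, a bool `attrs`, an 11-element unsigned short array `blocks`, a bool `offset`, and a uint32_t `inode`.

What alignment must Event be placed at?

member alignments: version=1, crc=4, mtime=4, n_entries=4, reserved=1, attrs=1, blocks=2, offset=1, inode=4
max = 4

4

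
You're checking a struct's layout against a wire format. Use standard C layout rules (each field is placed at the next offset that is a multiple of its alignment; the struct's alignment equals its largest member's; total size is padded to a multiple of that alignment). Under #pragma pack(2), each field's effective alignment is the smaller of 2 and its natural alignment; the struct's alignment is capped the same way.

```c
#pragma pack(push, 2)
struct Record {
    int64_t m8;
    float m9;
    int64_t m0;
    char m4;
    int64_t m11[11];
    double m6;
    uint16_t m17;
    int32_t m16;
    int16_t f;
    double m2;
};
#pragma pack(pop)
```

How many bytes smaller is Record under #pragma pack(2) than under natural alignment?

18

natural layout:
  m8 at 0 (size 8, align 8) → ends 8
  m9 at 8 (size 4, align 4) → ends 12
  pad 4 to align 8 for m0
  m0 at 16 (size 8, align 8) → ends 24
  m4 at 24 (size 1, align 1) → ends 25
  pad 7 to align 8 for m11
  m11 at 32 (size 88, align 8) → ends 120
  m6 at 120 (size 8, align 8) → ends 128
  m17 at 128 (size 2, align 2) → ends 130
  pad 2 to align 4 for m16
  m16 at 132 (size 4, align 4) → ends 136
  f at 136 (size 2, align 2) → ends 138
  pad 6 to align 8 for m2
  m2 at 144 (size 8, align 8) → ends 152
  total 152 bytes, alignment 8
packed(2) layout:
  m8 at 0 (size 8, align 2) → ends 8
  m9 at 8 (size 4, align 2) → ends 12
  m0 at 12 (size 8, align 2) → ends 20
  m4 at 20 (size 1, align 1) → ends 21
  pad 1 to align 2 for m11
  m11 at 22 (size 88, align 2) → ends 110
  m6 at 110 (size 8, align 2) → ends 118
  m17 at 118 (size 2, align 2) → ends 120
  m16 at 120 (size 4, align 2) → ends 124
  f at 124 (size 2, align 2) → ends 126
  m2 at 126 (size 8, align 2) → ends 134
  total 134 bytes, alignment 2
152 − 134 = 18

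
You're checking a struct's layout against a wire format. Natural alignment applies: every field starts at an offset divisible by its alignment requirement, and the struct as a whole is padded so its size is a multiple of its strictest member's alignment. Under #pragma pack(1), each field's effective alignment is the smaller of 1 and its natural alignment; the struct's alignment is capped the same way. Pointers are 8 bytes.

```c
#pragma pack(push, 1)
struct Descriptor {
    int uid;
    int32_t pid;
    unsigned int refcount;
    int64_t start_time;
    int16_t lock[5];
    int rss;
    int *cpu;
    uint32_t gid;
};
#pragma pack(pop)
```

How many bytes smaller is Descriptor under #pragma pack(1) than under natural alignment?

10

natural layout:
  @0: uid [4B, align 4] → 4
  @4: pid [4B, align 4] → 8
  @8: refcount [4B, align 4] → 12
  +4 pad (align 8)
  @16: start_time [8B, align 8] → 24
  @24: lock [10B, align 2] → 34
  +2 pad (align 4)
  @36: rss [4B, align 4] → 40
  @40: cpu [8B, align 8] → 48
  @48: gid [4B, align 4] → 52
  +4 tail pad (align 8)
  size 56, align 8
packed(1) layout:
  @0: uid [4B, align 1] → 4
  @4: pid [4B, align 1] → 8
  @8: refcount [4B, align 1] → 12
  @12: start_time [8B, align 1] → 20
  @20: lock [10B, align 1] → 30
  @30: rss [4B, align 1] → 34
  @34: cpu [8B, align 1] → 42
  @42: gid [4B, align 1] → 46
  size 46, align 1
56 − 46 = 10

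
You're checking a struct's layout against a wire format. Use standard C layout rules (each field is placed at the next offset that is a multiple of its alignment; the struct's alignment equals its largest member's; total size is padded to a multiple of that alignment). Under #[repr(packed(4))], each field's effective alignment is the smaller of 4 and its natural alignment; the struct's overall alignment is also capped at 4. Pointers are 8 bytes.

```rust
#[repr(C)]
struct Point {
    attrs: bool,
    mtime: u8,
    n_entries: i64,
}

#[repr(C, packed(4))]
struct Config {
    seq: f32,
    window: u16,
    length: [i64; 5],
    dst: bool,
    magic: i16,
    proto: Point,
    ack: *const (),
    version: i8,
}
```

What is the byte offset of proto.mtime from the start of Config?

Point: 0..1  attrs  (1B, 1-aligned); 1..2  mtime  (1B, 1-aligned); 2..8  -- padding (6B); 8..16  n_entries  (8B, 8-aligned); sizeof = 16, alignof = 8
0..4  seq  (4B, 4-aligned)
4..6  window  (2B, 2-aligned)
6..8  -- padding (2B)
8..48  length  (40B, 4-aligned)
48..49  dst  (1B, 1-aligned)
49..50  -- padding (1B)
50..52  magic  (2B, 2-aligned)
52..68  proto  (16B, 4-aligned)
within Point: mtime at 1
52 + 1 = 53

53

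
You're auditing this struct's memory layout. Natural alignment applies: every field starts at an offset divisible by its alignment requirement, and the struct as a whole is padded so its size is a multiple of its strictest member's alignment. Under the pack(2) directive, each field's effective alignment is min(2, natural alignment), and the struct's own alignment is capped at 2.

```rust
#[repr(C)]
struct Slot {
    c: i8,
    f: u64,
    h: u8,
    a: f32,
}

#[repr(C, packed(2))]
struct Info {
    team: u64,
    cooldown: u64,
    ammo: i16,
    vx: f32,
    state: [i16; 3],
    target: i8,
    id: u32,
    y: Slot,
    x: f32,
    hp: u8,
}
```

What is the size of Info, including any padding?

Slot: c at 0 (size 1, align 1) → ends 1; pad 7 to align 8 for f; f at 8 (size 8, align 8) → ends 16; h at 16 (size 1, align 1) → ends 17; pad 3 to align 4 for a; a at 20 (size 4, align 4) → ends 24; total 24 bytes, alignment 8
team at 0 (size 8, align 2) → ends 8
cooldown at 8 (size 8, align 2) → ends 16
ammo at 16 (size 2, align 2) → ends 18
vx at 18 (size 4, align 2) → ends 22
state at 22 (size 6, align 2) → ends 28
target at 28 (size 1, align 1) → ends 29
pad 1 to align 2 for id
id at 30 (size 4, align 2) → ends 34
y at 34 (size 24, align 2) → ends 58
x at 58 (size 4, align 2) → ends 62
hp at 62 (size 1, align 1) → ends 63
tail pad 1 to reach multiple of 2
total 64 bytes, alignment 2

64 bytes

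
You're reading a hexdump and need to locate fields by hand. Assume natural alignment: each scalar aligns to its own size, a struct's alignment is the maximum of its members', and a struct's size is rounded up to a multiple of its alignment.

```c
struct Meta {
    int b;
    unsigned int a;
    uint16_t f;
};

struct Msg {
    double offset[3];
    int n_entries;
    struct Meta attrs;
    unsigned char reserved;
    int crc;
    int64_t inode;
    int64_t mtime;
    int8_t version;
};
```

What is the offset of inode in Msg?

48

Meta: 0..4  b  (4B, 4-aligned); 4..8  a  (4B, 4-aligned); 8..10  f  (2B, 2-aligned); 10..12  -- tail padding (2B); sizeof = 12, alignof = 4
0..24  offset  (24B, 8-aligned)
24..28  n_entries  (4B, 4-aligned)
28..40  attrs  (12B, 4-aligned)
40..41  reserved  (1B, 1-aligned)
41..44  -- padding (3B)
44..48  crc  (4B, 4-aligned)
48..56  inode  (8B, 8-aligned)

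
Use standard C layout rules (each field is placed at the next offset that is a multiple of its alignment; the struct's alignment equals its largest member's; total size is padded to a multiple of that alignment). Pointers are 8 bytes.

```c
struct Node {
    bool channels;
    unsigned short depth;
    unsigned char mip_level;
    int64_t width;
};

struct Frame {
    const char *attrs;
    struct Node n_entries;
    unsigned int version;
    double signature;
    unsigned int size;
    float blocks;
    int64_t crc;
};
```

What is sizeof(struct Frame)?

Node: @0: channels [1B, align 1] → 1; +1 pad (align 2); @2: depth [2B, align 2] → 4; @4: mip_level [1B, align 1] → 5; +3 pad (align 8); @8: width [8B, align 8] → 16; size 16, align 8
@0: attrs [8B, align 8] → 8
@8: n_entries [16B, align 8] → 24
@24: version [4B, align 4] → 28
+4 pad (align 8)
@32: signature [8B, align 8] → 40
@40: size [4B, align 4] → 44
@44: blocks [4B, align 4] → 48
@48: crc [8B, align 8] → 56
size 56, align 8

56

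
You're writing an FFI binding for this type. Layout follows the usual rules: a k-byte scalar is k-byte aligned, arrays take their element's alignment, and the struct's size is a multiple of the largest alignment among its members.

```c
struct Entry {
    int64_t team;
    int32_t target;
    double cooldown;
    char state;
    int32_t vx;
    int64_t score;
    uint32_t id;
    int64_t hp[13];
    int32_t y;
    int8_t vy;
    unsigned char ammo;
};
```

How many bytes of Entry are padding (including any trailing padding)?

team at 0 (size 8, align 8) → ends 8
target at 8 (size 4, align 4) → ends 12
pad 4 to align 8 for cooldown
cooldown at 16 (size 8, align 8) → ends 24
state at 24 (size 1, align 1) → ends 25
pad 3 to align 4 for vx
vx at 28 (size 4, align 4) → ends 32
score at 32 (size 8, align 8) → ends 40
id at 40 (size 4, align 4) → ends 44
pad 4 to align 8 for hp
hp at 48 (size 104, align 8) → ends 152
y at 152 (size 4, align 4) → ends 156
vy at 156 (size 1, align 1) → ends 157
ammo at 157 (size 1, align 1) → ends 158
tail pad 2 to reach multiple of 8
total 160 bytes, alignment 8
data bytes 147, size 160 → padding 13

13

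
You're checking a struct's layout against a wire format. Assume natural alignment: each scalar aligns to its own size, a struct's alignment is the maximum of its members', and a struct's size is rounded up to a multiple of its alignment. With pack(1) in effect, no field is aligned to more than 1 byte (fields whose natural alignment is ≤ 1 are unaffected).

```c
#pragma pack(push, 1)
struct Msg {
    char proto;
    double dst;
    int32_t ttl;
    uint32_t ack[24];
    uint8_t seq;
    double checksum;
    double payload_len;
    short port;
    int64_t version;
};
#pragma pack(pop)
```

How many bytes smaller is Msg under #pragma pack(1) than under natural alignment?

16

natural layout:
  0..1  proto  (1B, 1-aligned)
  1..8  -- padding (7B)
  8..16  dst  (8B, 8-aligned)
  16..20  ttl  (4B, 4-aligned)
  20..116  ack  (96B, 4-aligned)
  116..117  seq  (1B, 1-aligned)
  117..120  -- padding (3B)
  120..128  checksum  (8B, 8-aligned)
  128..136  payload_len  (8B, 8-aligned)
  136..138  port  (2B, 2-aligned)
  138..144  -- padding (6B)
  144..152  version  (8B, 8-aligned)
  sizeof = 152, alignof = 8
packed(1) layout:
  0..1  proto  (1B, 1-aligned)
  1..9  dst  (8B, 1-aligned)
  9..13  ttl  (4B, 1-aligned)
  13..109  ack  (96B, 1-aligned)
  109..110  seq  (1B, 1-aligned)
  110..118  checksum  (8B, 1-aligned)
  118..126  payload_len  (8B, 1-aligned)
  126..128  port  (2B, 1-aligned)
  128..136  version  (8B, 1-aligned)
  sizeof = 136, alignof = 1
152 − 136 = 16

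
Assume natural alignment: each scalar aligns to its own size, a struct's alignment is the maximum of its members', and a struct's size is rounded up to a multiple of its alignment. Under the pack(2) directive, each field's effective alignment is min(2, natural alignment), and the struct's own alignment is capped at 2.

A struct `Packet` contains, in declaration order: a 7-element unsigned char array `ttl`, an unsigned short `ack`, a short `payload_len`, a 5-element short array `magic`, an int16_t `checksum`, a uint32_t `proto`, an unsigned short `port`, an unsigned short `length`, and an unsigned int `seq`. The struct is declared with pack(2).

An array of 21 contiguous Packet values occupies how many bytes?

0..7  ttl  (7B, 1-aligned)
7..8  -- padding (1B)
8..10  ack  (2B, 2-aligned)
10..12  payload_len  (2B, 2-aligned)
12..22  magic  (10B, 2-aligned)
22..24  checksum  (2B, 2-aligned)
24..28  proto  (4B, 2-aligned)
28..30  port  (2B, 2-aligned)
30..32  length  (2B, 2-aligned)
32..36  seq  (4B, 2-aligned)
sizeof = 36, alignof = 2
array of 21: 21 × 36 = 756

756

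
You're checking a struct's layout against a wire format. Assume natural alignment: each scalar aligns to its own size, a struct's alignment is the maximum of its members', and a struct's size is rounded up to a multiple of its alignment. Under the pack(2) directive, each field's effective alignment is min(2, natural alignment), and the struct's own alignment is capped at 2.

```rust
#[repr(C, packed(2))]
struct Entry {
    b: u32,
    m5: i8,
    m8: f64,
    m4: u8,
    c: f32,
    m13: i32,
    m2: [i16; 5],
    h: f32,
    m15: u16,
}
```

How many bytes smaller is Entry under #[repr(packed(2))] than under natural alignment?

natural layout:
  b at 0 (size 4, align 4) → ends 4
  m5 at 4 (size 1, align 1) → ends 5
  pad 3 to align 8 for m8
  m8 at 8 (size 8, align 8) → ends 16
  m4 at 16 (size 1, align 1) → ends 17
  pad 3 to align 4 for c
  c at 20 (size 4, align 4) → ends 24
  m13 at 24 (size 4, align 4) → ends 28
  m2 at 28 (size 10, align 2) → ends 38
  pad 2 to align 4 for h
  h at 40 (size 4, align 4) → ends 44
  m15 at 44 (size 2, align 2) → ends 46
  tail pad 2 to reach multiple of 8
  total 48 bytes, alignment 8
packed(2) layout:
  b at 0 (size 4, align 2) → ends 4
  m5 at 4 (size 1, align 1) → ends 5
  pad 1 to align 2 for m8
  m8 at 6 (size 8, align 2) → ends 14
  m4 at 14 (size 1, align 1) → ends 15
  pad 1 to align 2 for c
  c at 16 (size 4, align 2) → ends 20
  m13 at 20 (size 4, align 2) → ends 24
  m2 at 24 (size 10, align 2) → ends 34
  h at 34 (size 4, align 2) → ends 38
  m15 at 38 (size 2, align 2) → ends 40
  total 40 bytes, alignment 2
48 − 40 = 8

8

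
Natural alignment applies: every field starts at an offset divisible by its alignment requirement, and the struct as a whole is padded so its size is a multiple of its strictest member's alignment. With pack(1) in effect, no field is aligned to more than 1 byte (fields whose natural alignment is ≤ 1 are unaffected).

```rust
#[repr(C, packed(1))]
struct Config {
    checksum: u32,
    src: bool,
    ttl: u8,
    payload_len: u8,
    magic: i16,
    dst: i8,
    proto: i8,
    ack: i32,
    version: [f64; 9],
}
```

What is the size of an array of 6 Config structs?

checksum at 0 (size 4, align 1) → ends 4
src at 4 (size 1, align 1) → ends 5
ttl at 5 (size 1, align 1) → ends 6
payload_len at 6 (size 1, align 1) → ends 7
magic at 7 (size 2, align 1) → ends 9
dst at 9 (size 1, align 1) → ends 10
proto at 10 (size 1, align 1) → ends 11
ack at 11 (size 4, align 1) → ends 15
version at 15 (size 72, align 1) → ends 87
total 87 bytes, alignment 1
array of 6: 6 × 87 = 522

522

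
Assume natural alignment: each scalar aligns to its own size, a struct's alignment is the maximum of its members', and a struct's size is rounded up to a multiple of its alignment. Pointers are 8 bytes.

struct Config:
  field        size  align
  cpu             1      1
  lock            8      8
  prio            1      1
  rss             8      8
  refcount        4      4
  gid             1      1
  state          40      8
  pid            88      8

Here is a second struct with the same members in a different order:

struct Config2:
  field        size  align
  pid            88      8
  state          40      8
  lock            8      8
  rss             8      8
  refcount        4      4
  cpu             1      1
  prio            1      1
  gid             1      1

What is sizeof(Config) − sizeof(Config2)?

0..1  cpu  (1B, 1-aligned)
1..8  -- padding (7B)
8..16  lock  (8B, 8-aligned)
16..17  prio  (1B, 1-aligned)
17..24  -- padding (7B)
24..32  rss  (8B, 8-aligned)
32..36  refcount  (4B, 4-aligned)
36..37  gid  (1B, 1-aligned)
37..40  -- padding (3B)
40..80  state  (40B, 8-aligned)
80..168  pid  (88B, 8-aligned)
sizeof = 168, alignof = 8
— Config2 —
0..88  pid  (88B, 8-aligned)
88..128  state  (40B, 8-aligned)
128..136  lock  (8B, 8-aligned)
136..144  rss  (8B, 8-aligned)
144..148  refcount  (4B, 4-aligned)
148..149  cpu  (1B, 1-aligned)
149..150  prio  (1B, 1-aligned)
150..151  gid  (1B, 1-aligned)
151..152  -- tail padding (1B)
sizeof = 152, alignof = 8
168 − 152 = 16

16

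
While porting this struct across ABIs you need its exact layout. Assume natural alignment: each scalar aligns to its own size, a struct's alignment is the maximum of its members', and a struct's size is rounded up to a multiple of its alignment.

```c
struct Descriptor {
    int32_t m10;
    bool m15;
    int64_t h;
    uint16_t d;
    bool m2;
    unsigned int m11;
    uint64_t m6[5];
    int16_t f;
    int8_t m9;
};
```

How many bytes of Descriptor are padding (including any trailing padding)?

9

@0: m10 [4B, align 4] → 4
@4: m15 [1B, align 1] → 5
+3 pad (align 8)
@8: h [8B, align 8] → 16
@16: d [2B, align 2] → 18
@18: m2 [1B, align 1] → 19
+1 pad (align 4)
@20: m11 [4B, align 4] → 24
@24: m6 [40B, align 8] → 64
@64: f [2B, align 2] → 66
@66: m9 [1B, align 1] → 67
+5 tail pad (align 8)
size 72, align 8
data bytes 63, size 72 → padding 9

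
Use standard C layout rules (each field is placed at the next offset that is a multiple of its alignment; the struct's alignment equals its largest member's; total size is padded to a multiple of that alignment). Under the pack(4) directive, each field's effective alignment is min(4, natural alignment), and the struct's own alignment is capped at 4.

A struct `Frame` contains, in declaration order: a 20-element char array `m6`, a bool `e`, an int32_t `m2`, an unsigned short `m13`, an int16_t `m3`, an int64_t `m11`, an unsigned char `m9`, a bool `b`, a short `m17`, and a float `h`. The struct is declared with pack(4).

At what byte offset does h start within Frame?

44

m6 at 0 (size 20, align 1) → ends 20
e at 20 (size 1, align 1) → ends 21
pad 3 to align 4 for m2
m2 at 24 (size 4, align 4) → ends 28
m13 at 28 (size 2, align 2) → ends 30
m3 at 30 (size 2, align 2) → ends 32
m11 at 32 (size 8, align 4) → ends 40
m9 at 40 (size 1, align 1) → ends 41
b at 41 (size 1, align 1) → ends 42
m17 at 42 (size 2, align 2) → ends 44
h at 44 (size 4, align 4) → ends 48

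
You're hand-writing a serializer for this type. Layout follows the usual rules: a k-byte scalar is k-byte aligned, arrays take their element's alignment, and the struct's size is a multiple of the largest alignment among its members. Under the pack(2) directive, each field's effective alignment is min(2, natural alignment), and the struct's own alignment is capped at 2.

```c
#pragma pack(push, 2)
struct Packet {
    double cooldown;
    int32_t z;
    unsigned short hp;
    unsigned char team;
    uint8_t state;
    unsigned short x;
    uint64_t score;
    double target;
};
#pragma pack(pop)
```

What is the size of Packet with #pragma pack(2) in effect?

0..8  cooldown  (8B, 2-aligned)
8..12  z  (4B, 2-aligned)
12..14  hp  (2B, 2-aligned)
14..15  team  (1B, 1-aligned)
15..16  state  (1B, 1-aligned)
16..18  x  (2B, 2-aligned)
18..26  score  (8B, 2-aligned)
26..34  target  (8B, 2-aligned)
sizeof = 34, alignof = 2

34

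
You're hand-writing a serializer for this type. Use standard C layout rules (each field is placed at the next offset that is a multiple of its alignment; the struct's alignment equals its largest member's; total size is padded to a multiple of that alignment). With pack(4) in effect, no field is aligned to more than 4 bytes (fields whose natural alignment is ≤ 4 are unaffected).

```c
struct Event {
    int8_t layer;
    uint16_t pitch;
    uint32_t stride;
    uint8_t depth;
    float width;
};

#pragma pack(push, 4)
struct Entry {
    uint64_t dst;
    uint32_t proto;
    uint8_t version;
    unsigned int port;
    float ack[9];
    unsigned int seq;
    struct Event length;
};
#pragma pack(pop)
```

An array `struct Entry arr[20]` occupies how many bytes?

Event: @0: layer [1B, align 1] → 1; +1 pad (align 2); @2: pitch [2B, align 2] → 4; @4: stride [4B, align 4] → 8; @8: depth [1B, align 1] → 9; +3 pad (align 4); @12: width [4B, align 4] → 16; size 16, align 4
@0: dst [8B, align 4] → 8
@8: proto [4B, align 4] → 12
@12: version [1B, align 1] → 13
+3 pad (align 4)
@16: port [4B, align 4] → 20
@20: ack [36B, align 4] → 56
@56: seq [4B, align 4] → 60
@60: length [16B, align 4] → 76
size 76, align 4
array of 20: 20 × 76 = 1520

1520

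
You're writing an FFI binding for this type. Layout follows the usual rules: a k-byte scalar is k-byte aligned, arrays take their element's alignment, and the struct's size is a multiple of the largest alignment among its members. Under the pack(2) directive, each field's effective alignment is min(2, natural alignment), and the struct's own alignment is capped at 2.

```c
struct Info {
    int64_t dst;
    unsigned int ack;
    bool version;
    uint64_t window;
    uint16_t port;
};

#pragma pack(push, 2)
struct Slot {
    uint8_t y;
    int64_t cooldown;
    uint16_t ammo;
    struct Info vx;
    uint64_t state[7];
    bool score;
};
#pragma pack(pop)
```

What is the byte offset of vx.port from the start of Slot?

Info: 0..8  dst  (8B, 8-aligned); 8..12  ack  (4B, 4-aligned); 12..13  version  (1B, 1-aligned); 13..16  -- padding (3B); 16..24  window  (8B, 8-aligned); 24..26  port  (2B, 2-aligned); 26..32  -- tail padding (6B); sizeof = 32, alignof = 8
0..1  y  (1B, 1-aligned)
1..2  -- padding (1B)
2..10  cooldown  (8B, 2-aligned)
10..12  ammo  (2B, 2-aligned)
12..44  vx  (32B, 2-aligned)
within Info: port at 24
12 + 24 = 36

36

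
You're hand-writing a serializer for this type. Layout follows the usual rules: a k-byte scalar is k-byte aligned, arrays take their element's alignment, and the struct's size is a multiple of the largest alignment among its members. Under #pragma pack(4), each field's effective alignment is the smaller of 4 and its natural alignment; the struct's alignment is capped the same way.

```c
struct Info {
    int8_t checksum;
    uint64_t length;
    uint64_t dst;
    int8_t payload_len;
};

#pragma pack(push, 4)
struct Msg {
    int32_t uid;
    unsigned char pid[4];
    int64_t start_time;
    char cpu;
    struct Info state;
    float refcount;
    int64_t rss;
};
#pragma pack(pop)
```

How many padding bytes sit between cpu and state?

Info: 0..1  checksum  (1B, 1-aligned); 1..8  -- padding (7B); 8..16  length  (8B, 8-aligned); 16..24  dst  (8B, 8-aligned); 24..25  payload_len  (1B, 1-aligned); 25..32  -- tail padding (7B); sizeof = 32, alignof = 8
0..4  uid  (4B, 4-aligned)
4..8  pid  (4B, 1-aligned)
8..16  start_time  (8B, 4-aligned)
16..17  cpu  (1B, 1-aligned)
17..20  -- padding (3B)
20..52  state  (32B, 4-aligned)

3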